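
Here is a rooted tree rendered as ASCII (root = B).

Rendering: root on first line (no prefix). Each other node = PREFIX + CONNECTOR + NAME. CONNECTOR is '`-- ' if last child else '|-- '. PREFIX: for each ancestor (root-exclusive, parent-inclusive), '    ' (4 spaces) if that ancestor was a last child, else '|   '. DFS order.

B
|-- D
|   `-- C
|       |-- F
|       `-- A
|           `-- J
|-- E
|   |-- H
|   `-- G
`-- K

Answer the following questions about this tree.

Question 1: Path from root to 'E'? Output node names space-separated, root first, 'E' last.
Walk down from root: B -> E

Answer: B E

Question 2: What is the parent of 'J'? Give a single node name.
Answer: A

Derivation:
Scan adjacency: J appears as child of A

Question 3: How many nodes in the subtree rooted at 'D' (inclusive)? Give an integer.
Subtree rooted at D contains: A, C, D, F, J
Count = 5

Answer: 5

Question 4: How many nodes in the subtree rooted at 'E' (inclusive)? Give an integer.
Answer: 3

Derivation:
Subtree rooted at E contains: E, G, H
Count = 3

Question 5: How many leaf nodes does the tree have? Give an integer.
Answer: 5

Derivation:
Leaves (nodes with no children): F, G, H, J, K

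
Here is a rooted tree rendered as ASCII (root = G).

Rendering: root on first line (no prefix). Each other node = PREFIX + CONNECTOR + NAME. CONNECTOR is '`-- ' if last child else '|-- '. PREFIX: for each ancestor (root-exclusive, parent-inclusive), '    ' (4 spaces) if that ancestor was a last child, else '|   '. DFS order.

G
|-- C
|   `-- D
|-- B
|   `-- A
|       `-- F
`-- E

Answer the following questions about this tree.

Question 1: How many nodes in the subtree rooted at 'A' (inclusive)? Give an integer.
Subtree rooted at A contains: A, F
Count = 2

Answer: 2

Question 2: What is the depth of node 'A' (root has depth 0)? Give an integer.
Answer: 2

Derivation:
Path from root to A: G -> B -> A
Depth = number of edges = 2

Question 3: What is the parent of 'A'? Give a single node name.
Scan adjacency: A appears as child of B

Answer: B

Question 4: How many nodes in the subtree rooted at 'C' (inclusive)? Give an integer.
Answer: 2

Derivation:
Subtree rooted at C contains: C, D
Count = 2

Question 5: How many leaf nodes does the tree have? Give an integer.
Leaves (nodes with no children): D, E, F

Answer: 3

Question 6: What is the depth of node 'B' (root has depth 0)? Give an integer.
Answer: 1

Derivation:
Path from root to B: G -> B
Depth = number of edges = 1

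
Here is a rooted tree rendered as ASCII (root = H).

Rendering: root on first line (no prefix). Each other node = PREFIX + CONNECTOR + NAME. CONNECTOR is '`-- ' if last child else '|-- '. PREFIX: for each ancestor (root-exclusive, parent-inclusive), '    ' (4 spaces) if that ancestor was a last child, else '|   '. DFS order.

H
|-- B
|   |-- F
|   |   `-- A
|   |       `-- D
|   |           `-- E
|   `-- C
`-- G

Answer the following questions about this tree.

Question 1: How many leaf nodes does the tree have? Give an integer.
Answer: 3

Derivation:
Leaves (nodes with no children): C, E, G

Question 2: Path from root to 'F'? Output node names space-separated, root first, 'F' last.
Walk down from root: H -> B -> F

Answer: H B F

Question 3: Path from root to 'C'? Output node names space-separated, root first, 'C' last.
Answer: H B C

Derivation:
Walk down from root: H -> B -> C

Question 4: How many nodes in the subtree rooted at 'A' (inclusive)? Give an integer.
Subtree rooted at A contains: A, D, E
Count = 3

Answer: 3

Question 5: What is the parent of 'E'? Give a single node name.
Answer: D

Derivation:
Scan adjacency: E appears as child of D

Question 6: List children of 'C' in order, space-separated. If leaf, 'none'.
Node C's children (from adjacency): (leaf)

Answer: none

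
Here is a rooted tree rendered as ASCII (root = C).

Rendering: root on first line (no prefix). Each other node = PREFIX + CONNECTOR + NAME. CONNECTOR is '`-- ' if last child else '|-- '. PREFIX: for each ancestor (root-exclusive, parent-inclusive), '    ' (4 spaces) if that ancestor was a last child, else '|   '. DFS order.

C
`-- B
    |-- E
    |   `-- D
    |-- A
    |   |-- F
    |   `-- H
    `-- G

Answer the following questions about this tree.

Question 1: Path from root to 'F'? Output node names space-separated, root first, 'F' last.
Answer: C B A F

Derivation:
Walk down from root: C -> B -> A -> F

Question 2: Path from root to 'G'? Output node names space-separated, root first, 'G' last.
Walk down from root: C -> B -> G

Answer: C B G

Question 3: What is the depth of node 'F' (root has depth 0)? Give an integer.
Path from root to F: C -> B -> A -> F
Depth = number of edges = 3

Answer: 3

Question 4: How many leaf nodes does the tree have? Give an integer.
Answer: 4

Derivation:
Leaves (nodes with no children): D, F, G, H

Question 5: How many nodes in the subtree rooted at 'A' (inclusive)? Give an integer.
Answer: 3

Derivation:
Subtree rooted at A contains: A, F, H
Count = 3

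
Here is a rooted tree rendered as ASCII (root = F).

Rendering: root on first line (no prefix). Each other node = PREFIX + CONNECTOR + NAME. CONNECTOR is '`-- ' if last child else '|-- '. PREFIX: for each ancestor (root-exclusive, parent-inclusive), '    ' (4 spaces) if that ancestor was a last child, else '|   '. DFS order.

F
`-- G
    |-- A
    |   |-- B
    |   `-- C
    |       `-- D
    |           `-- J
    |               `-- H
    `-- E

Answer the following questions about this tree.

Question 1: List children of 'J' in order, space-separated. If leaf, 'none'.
Answer: H

Derivation:
Node J's children (from adjacency): H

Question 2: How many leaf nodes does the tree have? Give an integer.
Answer: 3

Derivation:
Leaves (nodes with no children): B, E, H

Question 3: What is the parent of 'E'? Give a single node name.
Answer: G

Derivation:
Scan adjacency: E appears as child of G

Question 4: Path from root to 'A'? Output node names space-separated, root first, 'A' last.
Answer: F G A

Derivation:
Walk down from root: F -> G -> A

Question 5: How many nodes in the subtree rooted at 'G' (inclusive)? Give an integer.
Answer: 8

Derivation:
Subtree rooted at G contains: A, B, C, D, E, G, H, J
Count = 8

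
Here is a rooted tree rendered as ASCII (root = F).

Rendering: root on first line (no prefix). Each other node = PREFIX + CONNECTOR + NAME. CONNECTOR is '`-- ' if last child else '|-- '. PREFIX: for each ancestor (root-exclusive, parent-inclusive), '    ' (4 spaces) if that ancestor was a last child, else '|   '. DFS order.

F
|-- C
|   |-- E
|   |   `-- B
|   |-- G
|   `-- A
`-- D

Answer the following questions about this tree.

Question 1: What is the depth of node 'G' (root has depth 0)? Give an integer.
Answer: 2

Derivation:
Path from root to G: F -> C -> G
Depth = number of edges = 2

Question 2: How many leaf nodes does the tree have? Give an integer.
Answer: 4

Derivation:
Leaves (nodes with no children): A, B, D, G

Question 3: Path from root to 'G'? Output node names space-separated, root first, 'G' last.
Walk down from root: F -> C -> G

Answer: F C G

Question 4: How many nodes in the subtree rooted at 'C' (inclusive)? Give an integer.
Answer: 5

Derivation:
Subtree rooted at C contains: A, B, C, E, G
Count = 5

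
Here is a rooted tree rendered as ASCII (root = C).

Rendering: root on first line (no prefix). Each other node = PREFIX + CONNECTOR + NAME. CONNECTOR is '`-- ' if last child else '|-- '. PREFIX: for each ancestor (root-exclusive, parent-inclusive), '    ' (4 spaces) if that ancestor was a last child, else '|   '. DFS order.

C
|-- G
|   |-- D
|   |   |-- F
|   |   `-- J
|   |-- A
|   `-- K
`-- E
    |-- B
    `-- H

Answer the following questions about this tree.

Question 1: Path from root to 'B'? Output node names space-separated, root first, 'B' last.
Walk down from root: C -> E -> B

Answer: C E B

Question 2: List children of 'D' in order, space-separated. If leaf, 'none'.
Node D's children (from adjacency): F, J

Answer: F J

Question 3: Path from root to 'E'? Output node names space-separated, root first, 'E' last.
Answer: C E

Derivation:
Walk down from root: C -> E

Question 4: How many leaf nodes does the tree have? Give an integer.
Answer: 6

Derivation:
Leaves (nodes with no children): A, B, F, H, J, K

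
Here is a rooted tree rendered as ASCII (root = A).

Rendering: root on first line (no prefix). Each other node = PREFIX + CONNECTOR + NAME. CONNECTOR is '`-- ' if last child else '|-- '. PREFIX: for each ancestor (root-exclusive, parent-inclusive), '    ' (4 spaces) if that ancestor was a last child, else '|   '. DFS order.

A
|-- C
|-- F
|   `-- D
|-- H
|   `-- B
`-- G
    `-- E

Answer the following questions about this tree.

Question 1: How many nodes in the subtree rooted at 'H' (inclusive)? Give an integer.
Answer: 2

Derivation:
Subtree rooted at H contains: B, H
Count = 2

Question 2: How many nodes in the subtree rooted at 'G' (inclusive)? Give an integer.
Subtree rooted at G contains: E, G
Count = 2

Answer: 2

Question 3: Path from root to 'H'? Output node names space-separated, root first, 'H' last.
Answer: A H

Derivation:
Walk down from root: A -> H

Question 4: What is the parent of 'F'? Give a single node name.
Scan adjacency: F appears as child of A

Answer: A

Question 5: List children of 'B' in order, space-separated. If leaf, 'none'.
Answer: none

Derivation:
Node B's children (from adjacency): (leaf)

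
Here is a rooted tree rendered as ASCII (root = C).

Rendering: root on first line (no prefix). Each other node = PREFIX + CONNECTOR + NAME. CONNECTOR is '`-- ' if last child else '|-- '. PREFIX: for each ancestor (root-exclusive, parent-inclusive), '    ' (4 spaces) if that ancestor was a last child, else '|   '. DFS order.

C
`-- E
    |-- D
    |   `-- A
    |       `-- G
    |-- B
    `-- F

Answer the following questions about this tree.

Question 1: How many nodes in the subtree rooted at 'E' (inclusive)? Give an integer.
Subtree rooted at E contains: A, B, D, E, F, G
Count = 6

Answer: 6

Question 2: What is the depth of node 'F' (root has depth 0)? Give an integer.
Answer: 2

Derivation:
Path from root to F: C -> E -> F
Depth = number of edges = 2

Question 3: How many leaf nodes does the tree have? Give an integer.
Leaves (nodes with no children): B, F, G

Answer: 3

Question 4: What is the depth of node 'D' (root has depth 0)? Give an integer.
Answer: 2

Derivation:
Path from root to D: C -> E -> D
Depth = number of edges = 2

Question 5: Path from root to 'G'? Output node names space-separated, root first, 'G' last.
Walk down from root: C -> E -> D -> A -> G

Answer: C E D A G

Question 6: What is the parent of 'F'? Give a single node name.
Scan adjacency: F appears as child of E

Answer: E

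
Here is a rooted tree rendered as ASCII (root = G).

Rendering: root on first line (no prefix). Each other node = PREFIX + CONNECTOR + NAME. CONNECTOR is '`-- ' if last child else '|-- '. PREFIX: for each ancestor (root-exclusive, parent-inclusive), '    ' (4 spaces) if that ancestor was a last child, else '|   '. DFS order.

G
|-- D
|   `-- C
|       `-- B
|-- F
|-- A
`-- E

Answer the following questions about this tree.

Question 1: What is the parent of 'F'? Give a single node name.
Answer: G

Derivation:
Scan adjacency: F appears as child of G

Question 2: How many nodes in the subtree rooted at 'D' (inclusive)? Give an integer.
Subtree rooted at D contains: B, C, D
Count = 3

Answer: 3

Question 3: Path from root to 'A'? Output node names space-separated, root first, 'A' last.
Answer: G A

Derivation:
Walk down from root: G -> A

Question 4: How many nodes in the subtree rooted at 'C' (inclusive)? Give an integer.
Subtree rooted at C contains: B, C
Count = 2

Answer: 2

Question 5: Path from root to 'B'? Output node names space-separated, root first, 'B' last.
Walk down from root: G -> D -> C -> B

Answer: G D C B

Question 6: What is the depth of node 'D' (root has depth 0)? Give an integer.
Path from root to D: G -> D
Depth = number of edges = 1

Answer: 1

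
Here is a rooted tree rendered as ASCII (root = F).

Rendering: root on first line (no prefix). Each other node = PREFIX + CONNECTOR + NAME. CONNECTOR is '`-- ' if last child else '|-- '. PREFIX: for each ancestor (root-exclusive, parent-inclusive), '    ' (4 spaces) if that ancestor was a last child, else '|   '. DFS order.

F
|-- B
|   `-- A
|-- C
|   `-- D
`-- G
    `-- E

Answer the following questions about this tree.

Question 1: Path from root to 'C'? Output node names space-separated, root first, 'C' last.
Answer: F C

Derivation:
Walk down from root: F -> C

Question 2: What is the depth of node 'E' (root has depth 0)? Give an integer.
Answer: 2

Derivation:
Path from root to E: F -> G -> E
Depth = number of edges = 2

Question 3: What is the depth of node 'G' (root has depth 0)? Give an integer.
Path from root to G: F -> G
Depth = number of edges = 1

Answer: 1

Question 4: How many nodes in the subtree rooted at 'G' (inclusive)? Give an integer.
Subtree rooted at G contains: E, G
Count = 2

Answer: 2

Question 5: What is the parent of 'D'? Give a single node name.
Answer: C

Derivation:
Scan adjacency: D appears as child of C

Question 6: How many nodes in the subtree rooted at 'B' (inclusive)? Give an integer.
Answer: 2

Derivation:
Subtree rooted at B contains: A, B
Count = 2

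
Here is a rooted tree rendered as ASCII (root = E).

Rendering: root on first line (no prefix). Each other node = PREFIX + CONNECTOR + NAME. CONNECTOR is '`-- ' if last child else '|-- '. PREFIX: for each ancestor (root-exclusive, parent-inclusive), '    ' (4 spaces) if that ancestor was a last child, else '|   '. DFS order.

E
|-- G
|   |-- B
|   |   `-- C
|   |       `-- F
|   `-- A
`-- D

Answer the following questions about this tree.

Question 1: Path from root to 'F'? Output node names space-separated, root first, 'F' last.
Walk down from root: E -> G -> B -> C -> F

Answer: E G B C F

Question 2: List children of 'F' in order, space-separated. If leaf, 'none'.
Answer: none

Derivation:
Node F's children (from adjacency): (leaf)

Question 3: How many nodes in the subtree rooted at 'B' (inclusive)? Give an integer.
Answer: 3

Derivation:
Subtree rooted at B contains: B, C, F
Count = 3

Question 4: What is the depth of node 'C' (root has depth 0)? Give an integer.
Path from root to C: E -> G -> B -> C
Depth = number of edges = 3

Answer: 3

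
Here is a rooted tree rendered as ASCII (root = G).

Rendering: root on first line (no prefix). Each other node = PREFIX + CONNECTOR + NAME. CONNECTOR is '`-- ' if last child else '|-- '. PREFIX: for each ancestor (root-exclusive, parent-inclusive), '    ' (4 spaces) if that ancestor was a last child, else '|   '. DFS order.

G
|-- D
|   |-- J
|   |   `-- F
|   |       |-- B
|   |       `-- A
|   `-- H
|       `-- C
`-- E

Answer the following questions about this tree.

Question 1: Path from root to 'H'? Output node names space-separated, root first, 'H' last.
Walk down from root: G -> D -> H

Answer: G D H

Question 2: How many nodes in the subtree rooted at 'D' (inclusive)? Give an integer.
Subtree rooted at D contains: A, B, C, D, F, H, J
Count = 7

Answer: 7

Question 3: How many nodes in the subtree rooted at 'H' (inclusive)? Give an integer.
Subtree rooted at H contains: C, H
Count = 2

Answer: 2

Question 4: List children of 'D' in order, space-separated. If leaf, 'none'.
Answer: J H

Derivation:
Node D's children (from adjacency): J, H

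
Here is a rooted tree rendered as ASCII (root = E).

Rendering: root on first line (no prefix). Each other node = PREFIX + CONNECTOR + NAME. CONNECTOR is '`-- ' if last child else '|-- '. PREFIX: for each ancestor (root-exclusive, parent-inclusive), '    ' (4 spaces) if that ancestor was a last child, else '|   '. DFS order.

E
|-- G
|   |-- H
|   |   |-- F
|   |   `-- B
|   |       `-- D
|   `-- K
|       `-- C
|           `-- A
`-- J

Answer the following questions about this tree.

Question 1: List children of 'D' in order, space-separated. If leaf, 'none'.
Answer: none

Derivation:
Node D's children (from adjacency): (leaf)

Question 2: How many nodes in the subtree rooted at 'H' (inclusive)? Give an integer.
Answer: 4

Derivation:
Subtree rooted at H contains: B, D, F, H
Count = 4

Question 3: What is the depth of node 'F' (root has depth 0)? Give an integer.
Answer: 3

Derivation:
Path from root to F: E -> G -> H -> F
Depth = number of edges = 3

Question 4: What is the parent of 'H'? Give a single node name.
Scan adjacency: H appears as child of G

Answer: G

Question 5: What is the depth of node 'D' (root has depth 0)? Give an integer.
Answer: 4

Derivation:
Path from root to D: E -> G -> H -> B -> D
Depth = number of edges = 4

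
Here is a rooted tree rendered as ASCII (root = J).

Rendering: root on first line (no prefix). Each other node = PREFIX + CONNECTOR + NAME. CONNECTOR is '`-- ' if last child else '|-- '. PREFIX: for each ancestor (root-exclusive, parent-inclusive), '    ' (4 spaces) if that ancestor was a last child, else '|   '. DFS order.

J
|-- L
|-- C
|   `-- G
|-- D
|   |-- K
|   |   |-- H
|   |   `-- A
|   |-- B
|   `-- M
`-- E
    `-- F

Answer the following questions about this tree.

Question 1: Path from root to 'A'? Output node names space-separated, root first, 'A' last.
Walk down from root: J -> D -> K -> A

Answer: J D K A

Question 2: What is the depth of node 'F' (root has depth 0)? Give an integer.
Path from root to F: J -> E -> F
Depth = number of edges = 2

Answer: 2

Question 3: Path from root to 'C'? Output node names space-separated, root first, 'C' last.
Answer: J C

Derivation:
Walk down from root: J -> C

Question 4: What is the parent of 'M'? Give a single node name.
Answer: D

Derivation:
Scan adjacency: M appears as child of D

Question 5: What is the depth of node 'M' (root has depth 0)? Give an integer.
Answer: 2

Derivation:
Path from root to M: J -> D -> M
Depth = number of edges = 2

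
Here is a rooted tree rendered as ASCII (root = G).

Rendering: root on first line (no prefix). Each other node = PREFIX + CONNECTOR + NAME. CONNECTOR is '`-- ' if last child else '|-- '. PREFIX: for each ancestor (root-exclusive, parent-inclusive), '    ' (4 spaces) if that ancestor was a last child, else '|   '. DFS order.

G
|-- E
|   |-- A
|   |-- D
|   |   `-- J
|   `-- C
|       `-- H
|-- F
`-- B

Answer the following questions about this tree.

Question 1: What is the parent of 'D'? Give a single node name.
Scan adjacency: D appears as child of E

Answer: E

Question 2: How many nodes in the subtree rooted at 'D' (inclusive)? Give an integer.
Answer: 2

Derivation:
Subtree rooted at D contains: D, J
Count = 2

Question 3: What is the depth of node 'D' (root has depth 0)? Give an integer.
Path from root to D: G -> E -> D
Depth = number of edges = 2

Answer: 2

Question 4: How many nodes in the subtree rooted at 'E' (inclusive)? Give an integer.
Answer: 6

Derivation:
Subtree rooted at E contains: A, C, D, E, H, J
Count = 6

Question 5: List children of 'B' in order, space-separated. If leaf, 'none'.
Node B's children (from adjacency): (leaf)

Answer: none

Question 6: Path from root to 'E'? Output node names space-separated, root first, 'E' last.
Answer: G E

Derivation:
Walk down from root: G -> E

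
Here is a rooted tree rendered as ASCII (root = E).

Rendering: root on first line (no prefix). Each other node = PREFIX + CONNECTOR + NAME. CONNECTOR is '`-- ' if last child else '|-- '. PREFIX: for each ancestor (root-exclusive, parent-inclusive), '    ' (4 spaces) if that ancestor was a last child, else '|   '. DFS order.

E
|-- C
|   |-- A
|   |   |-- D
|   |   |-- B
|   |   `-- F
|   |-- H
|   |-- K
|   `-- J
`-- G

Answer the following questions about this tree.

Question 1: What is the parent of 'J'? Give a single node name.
Answer: C

Derivation:
Scan adjacency: J appears as child of C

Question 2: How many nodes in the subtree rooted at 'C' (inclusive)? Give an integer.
Subtree rooted at C contains: A, B, C, D, F, H, J, K
Count = 8

Answer: 8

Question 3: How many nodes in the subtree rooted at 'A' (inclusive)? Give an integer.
Subtree rooted at A contains: A, B, D, F
Count = 4

Answer: 4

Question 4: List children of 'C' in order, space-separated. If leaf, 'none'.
Answer: A H K J

Derivation:
Node C's children (from adjacency): A, H, K, J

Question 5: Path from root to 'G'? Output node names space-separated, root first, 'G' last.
Walk down from root: E -> G

Answer: E G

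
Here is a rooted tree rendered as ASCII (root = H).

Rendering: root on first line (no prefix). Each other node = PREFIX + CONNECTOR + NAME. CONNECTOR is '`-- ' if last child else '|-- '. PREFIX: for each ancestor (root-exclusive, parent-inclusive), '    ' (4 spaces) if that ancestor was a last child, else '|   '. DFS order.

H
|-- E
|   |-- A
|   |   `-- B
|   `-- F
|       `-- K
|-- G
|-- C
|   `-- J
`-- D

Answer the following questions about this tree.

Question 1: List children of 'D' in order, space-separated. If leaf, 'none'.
Node D's children (from adjacency): (leaf)

Answer: none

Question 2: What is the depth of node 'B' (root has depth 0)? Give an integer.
Path from root to B: H -> E -> A -> B
Depth = number of edges = 3

Answer: 3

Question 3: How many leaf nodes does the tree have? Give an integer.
Answer: 5

Derivation:
Leaves (nodes with no children): B, D, G, J, K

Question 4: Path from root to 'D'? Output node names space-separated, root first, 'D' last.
Answer: H D

Derivation:
Walk down from root: H -> D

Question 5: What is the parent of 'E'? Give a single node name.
Answer: H

Derivation:
Scan adjacency: E appears as child of H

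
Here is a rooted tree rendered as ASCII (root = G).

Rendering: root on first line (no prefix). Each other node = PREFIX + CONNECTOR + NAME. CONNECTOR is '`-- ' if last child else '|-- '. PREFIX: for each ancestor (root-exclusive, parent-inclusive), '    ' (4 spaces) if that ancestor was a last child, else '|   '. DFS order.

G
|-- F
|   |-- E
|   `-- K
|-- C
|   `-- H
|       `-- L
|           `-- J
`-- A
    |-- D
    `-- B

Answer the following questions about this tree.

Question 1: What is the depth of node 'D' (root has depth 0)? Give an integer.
Answer: 2

Derivation:
Path from root to D: G -> A -> D
Depth = number of edges = 2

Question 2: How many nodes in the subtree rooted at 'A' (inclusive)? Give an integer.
Subtree rooted at A contains: A, B, D
Count = 3

Answer: 3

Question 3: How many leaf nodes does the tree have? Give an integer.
Answer: 5

Derivation:
Leaves (nodes with no children): B, D, E, J, K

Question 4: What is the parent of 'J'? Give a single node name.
Answer: L

Derivation:
Scan adjacency: J appears as child of L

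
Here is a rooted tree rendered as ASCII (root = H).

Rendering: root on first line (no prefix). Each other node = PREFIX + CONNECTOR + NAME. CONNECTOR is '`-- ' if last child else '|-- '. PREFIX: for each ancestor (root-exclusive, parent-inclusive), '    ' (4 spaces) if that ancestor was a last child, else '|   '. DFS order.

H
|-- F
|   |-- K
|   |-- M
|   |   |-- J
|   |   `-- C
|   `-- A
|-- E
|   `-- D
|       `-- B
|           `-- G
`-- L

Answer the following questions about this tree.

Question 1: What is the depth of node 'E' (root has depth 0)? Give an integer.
Path from root to E: H -> E
Depth = number of edges = 1

Answer: 1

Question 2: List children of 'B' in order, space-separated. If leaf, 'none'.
Answer: G

Derivation:
Node B's children (from adjacency): G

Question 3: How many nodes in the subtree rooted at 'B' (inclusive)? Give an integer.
Answer: 2

Derivation:
Subtree rooted at B contains: B, G
Count = 2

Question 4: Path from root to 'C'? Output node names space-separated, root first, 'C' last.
Walk down from root: H -> F -> M -> C

Answer: H F M C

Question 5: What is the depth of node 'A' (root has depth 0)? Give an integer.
Answer: 2

Derivation:
Path from root to A: H -> F -> A
Depth = number of edges = 2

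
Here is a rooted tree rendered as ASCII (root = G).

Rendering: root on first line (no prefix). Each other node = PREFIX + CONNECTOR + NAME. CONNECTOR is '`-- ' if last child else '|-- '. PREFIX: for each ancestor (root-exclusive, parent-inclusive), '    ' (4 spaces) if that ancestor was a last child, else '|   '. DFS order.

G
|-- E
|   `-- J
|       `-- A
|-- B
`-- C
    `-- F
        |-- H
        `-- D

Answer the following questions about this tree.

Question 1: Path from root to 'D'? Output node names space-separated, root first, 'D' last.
Answer: G C F D

Derivation:
Walk down from root: G -> C -> F -> D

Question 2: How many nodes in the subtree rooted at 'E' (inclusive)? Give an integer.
Answer: 3

Derivation:
Subtree rooted at E contains: A, E, J
Count = 3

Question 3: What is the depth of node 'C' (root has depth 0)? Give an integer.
Path from root to C: G -> C
Depth = number of edges = 1

Answer: 1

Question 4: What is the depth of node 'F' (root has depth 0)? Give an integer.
Answer: 2

Derivation:
Path from root to F: G -> C -> F
Depth = number of edges = 2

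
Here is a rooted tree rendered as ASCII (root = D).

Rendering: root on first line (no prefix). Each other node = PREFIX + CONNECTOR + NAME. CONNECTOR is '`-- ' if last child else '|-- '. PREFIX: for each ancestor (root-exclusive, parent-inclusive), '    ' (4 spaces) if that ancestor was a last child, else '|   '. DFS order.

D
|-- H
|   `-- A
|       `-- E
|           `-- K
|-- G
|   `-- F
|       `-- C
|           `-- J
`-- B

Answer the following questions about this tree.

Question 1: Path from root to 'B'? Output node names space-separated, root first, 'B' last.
Walk down from root: D -> B

Answer: D B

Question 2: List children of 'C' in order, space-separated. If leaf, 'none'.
Node C's children (from adjacency): J

Answer: J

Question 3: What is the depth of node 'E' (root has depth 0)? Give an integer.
Path from root to E: D -> H -> A -> E
Depth = number of edges = 3

Answer: 3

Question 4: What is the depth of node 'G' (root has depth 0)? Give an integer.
Answer: 1

Derivation:
Path from root to G: D -> G
Depth = number of edges = 1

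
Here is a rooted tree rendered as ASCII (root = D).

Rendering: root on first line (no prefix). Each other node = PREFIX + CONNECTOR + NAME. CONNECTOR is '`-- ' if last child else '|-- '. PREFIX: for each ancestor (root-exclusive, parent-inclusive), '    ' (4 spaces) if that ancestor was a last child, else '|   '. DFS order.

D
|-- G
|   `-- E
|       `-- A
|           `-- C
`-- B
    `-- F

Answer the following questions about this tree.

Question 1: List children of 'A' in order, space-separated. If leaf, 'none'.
Node A's children (from adjacency): C

Answer: C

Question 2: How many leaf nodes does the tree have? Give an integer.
Answer: 2

Derivation:
Leaves (nodes with no children): C, F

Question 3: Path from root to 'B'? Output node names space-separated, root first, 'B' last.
Answer: D B

Derivation:
Walk down from root: D -> B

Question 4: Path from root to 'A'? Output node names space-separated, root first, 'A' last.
Answer: D G E A

Derivation:
Walk down from root: D -> G -> E -> A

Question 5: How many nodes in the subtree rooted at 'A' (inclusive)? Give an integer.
Answer: 2

Derivation:
Subtree rooted at A contains: A, C
Count = 2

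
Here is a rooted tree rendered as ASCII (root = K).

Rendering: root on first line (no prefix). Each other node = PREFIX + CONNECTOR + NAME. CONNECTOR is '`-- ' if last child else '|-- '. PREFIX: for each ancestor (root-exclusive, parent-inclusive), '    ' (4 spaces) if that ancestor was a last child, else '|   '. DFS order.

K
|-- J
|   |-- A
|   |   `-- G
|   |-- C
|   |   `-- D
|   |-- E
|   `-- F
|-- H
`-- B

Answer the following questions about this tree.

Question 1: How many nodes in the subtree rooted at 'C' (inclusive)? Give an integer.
Subtree rooted at C contains: C, D
Count = 2

Answer: 2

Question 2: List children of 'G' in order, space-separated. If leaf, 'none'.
Node G's children (from adjacency): (leaf)

Answer: none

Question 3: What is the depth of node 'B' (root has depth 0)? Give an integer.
Answer: 1

Derivation:
Path from root to B: K -> B
Depth = number of edges = 1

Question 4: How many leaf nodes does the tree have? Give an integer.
Answer: 6

Derivation:
Leaves (nodes with no children): B, D, E, F, G, H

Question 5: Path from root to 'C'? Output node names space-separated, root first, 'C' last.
Walk down from root: K -> J -> C

Answer: K J C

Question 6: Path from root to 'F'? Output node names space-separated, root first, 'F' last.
Answer: K J F

Derivation:
Walk down from root: K -> J -> F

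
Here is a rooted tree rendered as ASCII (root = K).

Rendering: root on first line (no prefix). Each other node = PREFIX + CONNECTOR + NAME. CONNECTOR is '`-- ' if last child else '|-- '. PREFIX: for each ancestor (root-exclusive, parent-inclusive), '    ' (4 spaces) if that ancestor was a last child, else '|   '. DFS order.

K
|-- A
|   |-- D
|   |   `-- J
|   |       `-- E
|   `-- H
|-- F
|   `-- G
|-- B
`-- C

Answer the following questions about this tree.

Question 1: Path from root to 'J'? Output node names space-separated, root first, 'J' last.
Answer: K A D J

Derivation:
Walk down from root: K -> A -> D -> J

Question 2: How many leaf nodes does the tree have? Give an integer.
Answer: 5

Derivation:
Leaves (nodes with no children): B, C, E, G, H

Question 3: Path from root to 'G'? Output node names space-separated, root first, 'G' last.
Answer: K F G

Derivation:
Walk down from root: K -> F -> G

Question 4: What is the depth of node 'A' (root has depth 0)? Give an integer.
Path from root to A: K -> A
Depth = number of edges = 1

Answer: 1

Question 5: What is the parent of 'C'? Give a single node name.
Answer: K

Derivation:
Scan adjacency: C appears as child of K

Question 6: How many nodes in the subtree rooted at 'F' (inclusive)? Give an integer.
Answer: 2

Derivation:
Subtree rooted at F contains: F, G
Count = 2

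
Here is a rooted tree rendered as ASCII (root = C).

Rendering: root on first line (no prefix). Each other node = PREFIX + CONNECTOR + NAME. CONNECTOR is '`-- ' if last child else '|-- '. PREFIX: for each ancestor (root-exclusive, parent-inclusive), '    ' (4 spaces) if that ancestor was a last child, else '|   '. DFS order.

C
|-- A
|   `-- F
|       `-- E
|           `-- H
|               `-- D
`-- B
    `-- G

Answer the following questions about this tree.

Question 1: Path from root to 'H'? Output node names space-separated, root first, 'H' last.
Answer: C A F E H

Derivation:
Walk down from root: C -> A -> F -> E -> H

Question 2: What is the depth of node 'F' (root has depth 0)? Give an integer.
Answer: 2

Derivation:
Path from root to F: C -> A -> F
Depth = number of edges = 2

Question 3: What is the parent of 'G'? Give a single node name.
Scan adjacency: G appears as child of B

Answer: B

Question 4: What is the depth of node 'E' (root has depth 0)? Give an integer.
Answer: 3

Derivation:
Path from root to E: C -> A -> F -> E
Depth = number of edges = 3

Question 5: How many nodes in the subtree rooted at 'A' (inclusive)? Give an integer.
Answer: 5

Derivation:
Subtree rooted at A contains: A, D, E, F, H
Count = 5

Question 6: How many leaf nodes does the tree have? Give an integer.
Answer: 2

Derivation:
Leaves (nodes with no children): D, G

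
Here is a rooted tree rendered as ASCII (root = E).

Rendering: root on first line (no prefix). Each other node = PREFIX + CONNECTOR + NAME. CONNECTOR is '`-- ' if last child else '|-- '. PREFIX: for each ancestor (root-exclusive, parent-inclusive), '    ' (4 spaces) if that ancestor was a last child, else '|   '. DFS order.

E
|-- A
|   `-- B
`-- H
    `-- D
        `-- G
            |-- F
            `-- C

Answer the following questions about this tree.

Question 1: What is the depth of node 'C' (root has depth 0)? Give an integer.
Answer: 4

Derivation:
Path from root to C: E -> H -> D -> G -> C
Depth = number of edges = 4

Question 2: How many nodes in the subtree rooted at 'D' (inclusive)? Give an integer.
Answer: 4

Derivation:
Subtree rooted at D contains: C, D, F, G
Count = 4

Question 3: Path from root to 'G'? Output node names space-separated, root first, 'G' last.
Walk down from root: E -> H -> D -> G

Answer: E H D G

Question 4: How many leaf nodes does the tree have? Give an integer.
Leaves (nodes with no children): B, C, F

Answer: 3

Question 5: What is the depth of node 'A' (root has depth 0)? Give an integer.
Path from root to A: E -> A
Depth = number of edges = 1

Answer: 1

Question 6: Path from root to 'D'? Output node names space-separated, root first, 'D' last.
Walk down from root: E -> H -> D

Answer: E H D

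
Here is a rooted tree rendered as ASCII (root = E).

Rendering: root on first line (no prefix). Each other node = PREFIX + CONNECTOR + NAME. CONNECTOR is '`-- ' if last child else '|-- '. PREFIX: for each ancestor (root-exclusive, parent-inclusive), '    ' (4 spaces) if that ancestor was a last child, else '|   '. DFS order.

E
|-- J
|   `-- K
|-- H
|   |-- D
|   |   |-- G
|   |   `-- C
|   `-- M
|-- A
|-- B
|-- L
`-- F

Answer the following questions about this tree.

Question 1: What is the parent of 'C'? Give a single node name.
Scan adjacency: C appears as child of D

Answer: D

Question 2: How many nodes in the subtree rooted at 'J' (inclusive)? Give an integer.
Answer: 2

Derivation:
Subtree rooted at J contains: J, K
Count = 2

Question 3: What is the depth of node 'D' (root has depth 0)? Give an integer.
Answer: 2

Derivation:
Path from root to D: E -> H -> D
Depth = number of edges = 2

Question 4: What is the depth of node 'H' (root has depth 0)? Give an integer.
Path from root to H: E -> H
Depth = number of edges = 1

Answer: 1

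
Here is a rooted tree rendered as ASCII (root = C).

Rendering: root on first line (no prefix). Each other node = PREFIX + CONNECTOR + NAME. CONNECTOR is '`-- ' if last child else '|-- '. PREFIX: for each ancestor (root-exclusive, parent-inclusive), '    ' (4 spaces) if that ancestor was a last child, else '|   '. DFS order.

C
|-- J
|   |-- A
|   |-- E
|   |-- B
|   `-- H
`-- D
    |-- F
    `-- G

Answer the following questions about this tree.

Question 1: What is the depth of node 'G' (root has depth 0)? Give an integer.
Path from root to G: C -> D -> G
Depth = number of edges = 2

Answer: 2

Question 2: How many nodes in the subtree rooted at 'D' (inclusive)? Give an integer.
Answer: 3

Derivation:
Subtree rooted at D contains: D, F, G
Count = 3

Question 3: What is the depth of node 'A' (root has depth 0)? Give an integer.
Path from root to A: C -> J -> A
Depth = number of edges = 2

Answer: 2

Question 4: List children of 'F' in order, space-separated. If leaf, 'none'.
Node F's children (from adjacency): (leaf)

Answer: none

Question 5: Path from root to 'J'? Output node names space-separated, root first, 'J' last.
Answer: C J

Derivation:
Walk down from root: C -> J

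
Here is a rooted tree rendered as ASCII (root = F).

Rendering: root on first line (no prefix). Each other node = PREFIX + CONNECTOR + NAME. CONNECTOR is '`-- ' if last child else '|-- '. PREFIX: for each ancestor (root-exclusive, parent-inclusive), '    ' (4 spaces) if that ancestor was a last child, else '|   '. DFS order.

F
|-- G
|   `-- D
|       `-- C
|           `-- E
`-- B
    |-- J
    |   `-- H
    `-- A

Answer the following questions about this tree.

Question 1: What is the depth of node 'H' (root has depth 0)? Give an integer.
Path from root to H: F -> B -> J -> H
Depth = number of edges = 3

Answer: 3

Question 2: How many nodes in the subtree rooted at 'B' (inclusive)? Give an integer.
Subtree rooted at B contains: A, B, H, J
Count = 4

Answer: 4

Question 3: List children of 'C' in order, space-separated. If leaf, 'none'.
Node C's children (from adjacency): E

Answer: E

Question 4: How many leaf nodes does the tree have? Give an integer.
Leaves (nodes with no children): A, E, H

Answer: 3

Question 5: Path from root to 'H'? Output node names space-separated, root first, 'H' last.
Walk down from root: F -> B -> J -> H

Answer: F B J H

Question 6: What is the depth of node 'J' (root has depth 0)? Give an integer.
Answer: 2

Derivation:
Path from root to J: F -> B -> J
Depth = number of edges = 2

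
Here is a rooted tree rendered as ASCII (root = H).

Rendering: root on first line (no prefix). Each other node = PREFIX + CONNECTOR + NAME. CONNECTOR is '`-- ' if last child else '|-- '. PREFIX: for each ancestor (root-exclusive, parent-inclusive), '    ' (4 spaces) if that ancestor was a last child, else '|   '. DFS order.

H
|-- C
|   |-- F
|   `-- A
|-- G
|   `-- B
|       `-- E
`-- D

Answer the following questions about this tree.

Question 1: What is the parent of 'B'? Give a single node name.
Answer: G

Derivation:
Scan adjacency: B appears as child of G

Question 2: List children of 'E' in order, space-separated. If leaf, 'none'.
Answer: none

Derivation:
Node E's children (from adjacency): (leaf)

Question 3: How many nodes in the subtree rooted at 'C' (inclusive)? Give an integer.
Answer: 3

Derivation:
Subtree rooted at C contains: A, C, F
Count = 3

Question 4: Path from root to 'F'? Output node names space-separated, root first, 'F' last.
Answer: H C F

Derivation:
Walk down from root: H -> C -> F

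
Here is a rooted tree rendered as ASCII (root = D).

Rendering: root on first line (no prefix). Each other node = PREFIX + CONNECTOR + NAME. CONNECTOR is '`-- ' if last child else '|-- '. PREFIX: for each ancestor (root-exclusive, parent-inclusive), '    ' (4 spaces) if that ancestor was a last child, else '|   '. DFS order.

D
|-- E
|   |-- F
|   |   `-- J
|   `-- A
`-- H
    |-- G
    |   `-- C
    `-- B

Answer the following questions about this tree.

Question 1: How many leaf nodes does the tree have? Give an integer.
Leaves (nodes with no children): A, B, C, J

Answer: 4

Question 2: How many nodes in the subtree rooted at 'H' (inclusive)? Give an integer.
Answer: 4

Derivation:
Subtree rooted at H contains: B, C, G, H
Count = 4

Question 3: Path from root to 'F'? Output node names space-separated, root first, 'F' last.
Walk down from root: D -> E -> F

Answer: D E F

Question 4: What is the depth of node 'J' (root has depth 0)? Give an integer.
Answer: 3

Derivation:
Path from root to J: D -> E -> F -> J
Depth = number of edges = 3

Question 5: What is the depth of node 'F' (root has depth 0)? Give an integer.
Answer: 2

Derivation:
Path from root to F: D -> E -> F
Depth = number of edges = 2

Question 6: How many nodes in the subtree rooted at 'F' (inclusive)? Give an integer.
Answer: 2

Derivation:
Subtree rooted at F contains: F, J
Count = 2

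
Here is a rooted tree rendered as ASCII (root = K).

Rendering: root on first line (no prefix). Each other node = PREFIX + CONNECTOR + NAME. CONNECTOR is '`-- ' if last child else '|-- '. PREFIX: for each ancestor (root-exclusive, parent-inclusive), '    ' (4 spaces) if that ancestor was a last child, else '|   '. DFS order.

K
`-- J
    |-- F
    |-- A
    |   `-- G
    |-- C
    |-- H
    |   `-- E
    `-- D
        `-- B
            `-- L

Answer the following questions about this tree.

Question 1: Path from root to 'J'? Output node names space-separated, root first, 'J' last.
Answer: K J

Derivation:
Walk down from root: K -> J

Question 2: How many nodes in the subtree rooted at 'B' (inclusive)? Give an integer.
Answer: 2

Derivation:
Subtree rooted at B contains: B, L
Count = 2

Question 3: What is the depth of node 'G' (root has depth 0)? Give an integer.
Path from root to G: K -> J -> A -> G
Depth = number of edges = 3

Answer: 3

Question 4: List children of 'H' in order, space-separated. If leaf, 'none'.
Node H's children (from adjacency): E

Answer: E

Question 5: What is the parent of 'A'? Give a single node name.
Answer: J

Derivation:
Scan adjacency: A appears as child of J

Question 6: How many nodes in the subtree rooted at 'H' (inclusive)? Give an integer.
Answer: 2

Derivation:
Subtree rooted at H contains: E, H
Count = 2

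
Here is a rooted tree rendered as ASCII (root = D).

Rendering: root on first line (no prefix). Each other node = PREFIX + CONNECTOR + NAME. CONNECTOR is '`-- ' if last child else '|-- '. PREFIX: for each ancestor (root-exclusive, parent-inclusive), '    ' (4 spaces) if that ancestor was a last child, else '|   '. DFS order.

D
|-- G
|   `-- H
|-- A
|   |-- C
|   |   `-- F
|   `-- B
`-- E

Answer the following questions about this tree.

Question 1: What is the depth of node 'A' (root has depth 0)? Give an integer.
Path from root to A: D -> A
Depth = number of edges = 1

Answer: 1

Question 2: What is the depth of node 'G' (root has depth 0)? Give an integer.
Path from root to G: D -> G
Depth = number of edges = 1

Answer: 1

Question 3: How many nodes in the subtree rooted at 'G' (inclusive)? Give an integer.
Answer: 2

Derivation:
Subtree rooted at G contains: G, H
Count = 2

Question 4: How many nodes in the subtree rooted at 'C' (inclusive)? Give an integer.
Answer: 2

Derivation:
Subtree rooted at C contains: C, F
Count = 2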